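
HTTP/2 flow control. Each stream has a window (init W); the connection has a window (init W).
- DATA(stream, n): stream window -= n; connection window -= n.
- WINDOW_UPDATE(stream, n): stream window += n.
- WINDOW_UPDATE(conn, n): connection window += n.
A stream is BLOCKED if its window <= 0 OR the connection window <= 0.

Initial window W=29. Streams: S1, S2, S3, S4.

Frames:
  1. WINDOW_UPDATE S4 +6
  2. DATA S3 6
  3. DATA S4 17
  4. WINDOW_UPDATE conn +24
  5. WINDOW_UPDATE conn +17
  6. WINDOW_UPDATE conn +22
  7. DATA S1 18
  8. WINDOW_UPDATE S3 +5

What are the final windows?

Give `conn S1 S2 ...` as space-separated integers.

Op 1: conn=29 S1=29 S2=29 S3=29 S4=35 blocked=[]
Op 2: conn=23 S1=29 S2=29 S3=23 S4=35 blocked=[]
Op 3: conn=6 S1=29 S2=29 S3=23 S4=18 blocked=[]
Op 4: conn=30 S1=29 S2=29 S3=23 S4=18 blocked=[]
Op 5: conn=47 S1=29 S2=29 S3=23 S4=18 blocked=[]
Op 6: conn=69 S1=29 S2=29 S3=23 S4=18 blocked=[]
Op 7: conn=51 S1=11 S2=29 S3=23 S4=18 blocked=[]
Op 8: conn=51 S1=11 S2=29 S3=28 S4=18 blocked=[]

Answer: 51 11 29 28 18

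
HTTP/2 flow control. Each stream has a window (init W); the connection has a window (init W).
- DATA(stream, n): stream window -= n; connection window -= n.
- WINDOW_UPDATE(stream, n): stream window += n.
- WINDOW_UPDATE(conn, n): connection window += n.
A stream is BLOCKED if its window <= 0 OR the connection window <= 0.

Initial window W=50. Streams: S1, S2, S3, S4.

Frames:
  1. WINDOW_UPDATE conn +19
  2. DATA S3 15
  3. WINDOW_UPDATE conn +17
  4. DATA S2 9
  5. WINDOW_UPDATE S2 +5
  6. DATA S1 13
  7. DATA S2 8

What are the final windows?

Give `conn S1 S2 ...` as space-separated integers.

Answer: 41 37 38 35 50

Derivation:
Op 1: conn=69 S1=50 S2=50 S3=50 S4=50 blocked=[]
Op 2: conn=54 S1=50 S2=50 S3=35 S4=50 blocked=[]
Op 3: conn=71 S1=50 S2=50 S3=35 S4=50 blocked=[]
Op 4: conn=62 S1=50 S2=41 S3=35 S4=50 blocked=[]
Op 5: conn=62 S1=50 S2=46 S3=35 S4=50 blocked=[]
Op 6: conn=49 S1=37 S2=46 S3=35 S4=50 blocked=[]
Op 7: conn=41 S1=37 S2=38 S3=35 S4=50 blocked=[]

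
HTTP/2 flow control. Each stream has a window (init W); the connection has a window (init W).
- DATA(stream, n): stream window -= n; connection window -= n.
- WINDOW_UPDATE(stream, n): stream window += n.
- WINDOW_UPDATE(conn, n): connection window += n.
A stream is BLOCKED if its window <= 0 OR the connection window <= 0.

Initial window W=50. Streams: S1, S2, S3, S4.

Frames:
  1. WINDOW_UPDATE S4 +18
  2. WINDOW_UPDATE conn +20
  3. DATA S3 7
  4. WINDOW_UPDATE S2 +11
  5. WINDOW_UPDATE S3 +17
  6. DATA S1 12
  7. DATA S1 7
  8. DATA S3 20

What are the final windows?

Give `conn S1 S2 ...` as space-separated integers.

Op 1: conn=50 S1=50 S2=50 S3=50 S4=68 blocked=[]
Op 2: conn=70 S1=50 S2=50 S3=50 S4=68 blocked=[]
Op 3: conn=63 S1=50 S2=50 S3=43 S4=68 blocked=[]
Op 4: conn=63 S1=50 S2=61 S3=43 S4=68 blocked=[]
Op 5: conn=63 S1=50 S2=61 S3=60 S4=68 blocked=[]
Op 6: conn=51 S1=38 S2=61 S3=60 S4=68 blocked=[]
Op 7: conn=44 S1=31 S2=61 S3=60 S4=68 blocked=[]
Op 8: conn=24 S1=31 S2=61 S3=40 S4=68 blocked=[]

Answer: 24 31 61 40 68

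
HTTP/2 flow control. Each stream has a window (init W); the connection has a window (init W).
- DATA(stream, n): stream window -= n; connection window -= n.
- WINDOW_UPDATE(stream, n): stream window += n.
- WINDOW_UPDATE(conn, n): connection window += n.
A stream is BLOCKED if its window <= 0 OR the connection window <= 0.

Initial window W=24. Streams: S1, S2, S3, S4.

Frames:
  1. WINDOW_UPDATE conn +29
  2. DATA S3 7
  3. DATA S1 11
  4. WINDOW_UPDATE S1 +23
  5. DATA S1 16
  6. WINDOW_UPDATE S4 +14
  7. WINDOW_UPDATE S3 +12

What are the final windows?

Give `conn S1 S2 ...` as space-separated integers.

Op 1: conn=53 S1=24 S2=24 S3=24 S4=24 blocked=[]
Op 2: conn=46 S1=24 S2=24 S3=17 S4=24 blocked=[]
Op 3: conn=35 S1=13 S2=24 S3=17 S4=24 blocked=[]
Op 4: conn=35 S1=36 S2=24 S3=17 S4=24 blocked=[]
Op 5: conn=19 S1=20 S2=24 S3=17 S4=24 blocked=[]
Op 6: conn=19 S1=20 S2=24 S3=17 S4=38 blocked=[]
Op 7: conn=19 S1=20 S2=24 S3=29 S4=38 blocked=[]

Answer: 19 20 24 29 38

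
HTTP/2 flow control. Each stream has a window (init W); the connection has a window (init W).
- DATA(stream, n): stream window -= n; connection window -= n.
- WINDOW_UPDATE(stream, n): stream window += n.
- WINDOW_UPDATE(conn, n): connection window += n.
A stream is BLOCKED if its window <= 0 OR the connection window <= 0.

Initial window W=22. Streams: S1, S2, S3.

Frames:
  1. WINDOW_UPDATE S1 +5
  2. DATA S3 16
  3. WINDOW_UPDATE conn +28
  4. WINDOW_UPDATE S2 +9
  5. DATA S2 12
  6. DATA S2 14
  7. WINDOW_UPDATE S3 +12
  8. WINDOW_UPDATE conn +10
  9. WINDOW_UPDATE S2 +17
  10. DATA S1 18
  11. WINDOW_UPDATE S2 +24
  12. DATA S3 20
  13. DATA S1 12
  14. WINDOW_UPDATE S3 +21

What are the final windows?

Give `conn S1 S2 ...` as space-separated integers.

Op 1: conn=22 S1=27 S2=22 S3=22 blocked=[]
Op 2: conn=6 S1=27 S2=22 S3=6 blocked=[]
Op 3: conn=34 S1=27 S2=22 S3=6 blocked=[]
Op 4: conn=34 S1=27 S2=31 S3=6 blocked=[]
Op 5: conn=22 S1=27 S2=19 S3=6 blocked=[]
Op 6: conn=8 S1=27 S2=5 S3=6 blocked=[]
Op 7: conn=8 S1=27 S2=5 S3=18 blocked=[]
Op 8: conn=18 S1=27 S2=5 S3=18 blocked=[]
Op 9: conn=18 S1=27 S2=22 S3=18 blocked=[]
Op 10: conn=0 S1=9 S2=22 S3=18 blocked=[1, 2, 3]
Op 11: conn=0 S1=9 S2=46 S3=18 blocked=[1, 2, 3]
Op 12: conn=-20 S1=9 S2=46 S3=-2 blocked=[1, 2, 3]
Op 13: conn=-32 S1=-3 S2=46 S3=-2 blocked=[1, 2, 3]
Op 14: conn=-32 S1=-3 S2=46 S3=19 blocked=[1, 2, 3]

Answer: -32 -3 46 19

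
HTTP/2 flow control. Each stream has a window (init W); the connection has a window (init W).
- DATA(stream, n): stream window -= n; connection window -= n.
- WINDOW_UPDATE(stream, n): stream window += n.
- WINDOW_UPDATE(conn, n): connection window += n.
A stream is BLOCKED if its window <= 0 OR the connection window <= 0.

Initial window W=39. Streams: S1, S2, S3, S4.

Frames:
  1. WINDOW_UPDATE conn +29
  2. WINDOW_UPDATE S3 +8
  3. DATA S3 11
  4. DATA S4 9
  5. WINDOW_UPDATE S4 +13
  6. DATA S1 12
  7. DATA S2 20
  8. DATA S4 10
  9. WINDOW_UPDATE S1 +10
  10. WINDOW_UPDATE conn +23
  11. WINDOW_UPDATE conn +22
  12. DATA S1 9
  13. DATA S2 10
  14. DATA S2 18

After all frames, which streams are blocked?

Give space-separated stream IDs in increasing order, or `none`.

Op 1: conn=68 S1=39 S2=39 S3=39 S4=39 blocked=[]
Op 2: conn=68 S1=39 S2=39 S3=47 S4=39 blocked=[]
Op 3: conn=57 S1=39 S2=39 S3=36 S4=39 blocked=[]
Op 4: conn=48 S1=39 S2=39 S3=36 S4=30 blocked=[]
Op 5: conn=48 S1=39 S2=39 S3=36 S4=43 blocked=[]
Op 6: conn=36 S1=27 S2=39 S3=36 S4=43 blocked=[]
Op 7: conn=16 S1=27 S2=19 S3=36 S4=43 blocked=[]
Op 8: conn=6 S1=27 S2=19 S3=36 S4=33 blocked=[]
Op 9: conn=6 S1=37 S2=19 S3=36 S4=33 blocked=[]
Op 10: conn=29 S1=37 S2=19 S3=36 S4=33 blocked=[]
Op 11: conn=51 S1=37 S2=19 S3=36 S4=33 blocked=[]
Op 12: conn=42 S1=28 S2=19 S3=36 S4=33 blocked=[]
Op 13: conn=32 S1=28 S2=9 S3=36 S4=33 blocked=[]
Op 14: conn=14 S1=28 S2=-9 S3=36 S4=33 blocked=[2]

Answer: S2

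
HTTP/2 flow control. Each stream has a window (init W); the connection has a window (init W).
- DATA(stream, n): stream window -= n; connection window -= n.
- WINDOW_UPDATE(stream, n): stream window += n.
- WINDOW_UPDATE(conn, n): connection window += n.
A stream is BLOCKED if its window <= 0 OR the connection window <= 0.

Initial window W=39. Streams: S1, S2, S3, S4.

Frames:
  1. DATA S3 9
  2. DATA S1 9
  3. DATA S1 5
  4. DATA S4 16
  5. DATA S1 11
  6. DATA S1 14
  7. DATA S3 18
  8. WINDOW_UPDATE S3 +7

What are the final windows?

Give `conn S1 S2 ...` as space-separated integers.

Op 1: conn=30 S1=39 S2=39 S3=30 S4=39 blocked=[]
Op 2: conn=21 S1=30 S2=39 S3=30 S4=39 blocked=[]
Op 3: conn=16 S1=25 S2=39 S3=30 S4=39 blocked=[]
Op 4: conn=0 S1=25 S2=39 S3=30 S4=23 blocked=[1, 2, 3, 4]
Op 5: conn=-11 S1=14 S2=39 S3=30 S4=23 blocked=[1, 2, 3, 4]
Op 6: conn=-25 S1=0 S2=39 S3=30 S4=23 blocked=[1, 2, 3, 4]
Op 7: conn=-43 S1=0 S2=39 S3=12 S4=23 blocked=[1, 2, 3, 4]
Op 8: conn=-43 S1=0 S2=39 S3=19 S4=23 blocked=[1, 2, 3, 4]

Answer: -43 0 39 19 23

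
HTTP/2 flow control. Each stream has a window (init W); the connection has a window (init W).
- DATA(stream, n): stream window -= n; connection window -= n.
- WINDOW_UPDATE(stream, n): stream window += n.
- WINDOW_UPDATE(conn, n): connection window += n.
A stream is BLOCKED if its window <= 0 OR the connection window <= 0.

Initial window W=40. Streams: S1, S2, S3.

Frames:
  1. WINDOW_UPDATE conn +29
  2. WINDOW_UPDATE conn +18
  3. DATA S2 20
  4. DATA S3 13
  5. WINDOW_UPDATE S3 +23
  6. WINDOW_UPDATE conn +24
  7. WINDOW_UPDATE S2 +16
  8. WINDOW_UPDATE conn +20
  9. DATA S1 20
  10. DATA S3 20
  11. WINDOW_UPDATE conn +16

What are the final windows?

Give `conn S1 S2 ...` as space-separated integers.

Op 1: conn=69 S1=40 S2=40 S3=40 blocked=[]
Op 2: conn=87 S1=40 S2=40 S3=40 blocked=[]
Op 3: conn=67 S1=40 S2=20 S3=40 blocked=[]
Op 4: conn=54 S1=40 S2=20 S3=27 blocked=[]
Op 5: conn=54 S1=40 S2=20 S3=50 blocked=[]
Op 6: conn=78 S1=40 S2=20 S3=50 blocked=[]
Op 7: conn=78 S1=40 S2=36 S3=50 blocked=[]
Op 8: conn=98 S1=40 S2=36 S3=50 blocked=[]
Op 9: conn=78 S1=20 S2=36 S3=50 blocked=[]
Op 10: conn=58 S1=20 S2=36 S3=30 blocked=[]
Op 11: conn=74 S1=20 S2=36 S3=30 blocked=[]

Answer: 74 20 36 30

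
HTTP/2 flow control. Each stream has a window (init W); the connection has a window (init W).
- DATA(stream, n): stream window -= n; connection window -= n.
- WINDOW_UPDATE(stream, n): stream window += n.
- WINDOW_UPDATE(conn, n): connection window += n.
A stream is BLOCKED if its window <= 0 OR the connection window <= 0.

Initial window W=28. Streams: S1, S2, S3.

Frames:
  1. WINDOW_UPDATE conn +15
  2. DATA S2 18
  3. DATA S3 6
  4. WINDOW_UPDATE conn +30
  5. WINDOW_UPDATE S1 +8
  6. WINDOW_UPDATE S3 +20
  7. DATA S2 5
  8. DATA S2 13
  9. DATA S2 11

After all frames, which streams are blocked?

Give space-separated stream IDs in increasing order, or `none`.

Op 1: conn=43 S1=28 S2=28 S3=28 blocked=[]
Op 2: conn=25 S1=28 S2=10 S3=28 blocked=[]
Op 3: conn=19 S1=28 S2=10 S3=22 blocked=[]
Op 4: conn=49 S1=28 S2=10 S3=22 blocked=[]
Op 5: conn=49 S1=36 S2=10 S3=22 blocked=[]
Op 6: conn=49 S1=36 S2=10 S3=42 blocked=[]
Op 7: conn=44 S1=36 S2=5 S3=42 blocked=[]
Op 8: conn=31 S1=36 S2=-8 S3=42 blocked=[2]
Op 9: conn=20 S1=36 S2=-19 S3=42 blocked=[2]

Answer: S2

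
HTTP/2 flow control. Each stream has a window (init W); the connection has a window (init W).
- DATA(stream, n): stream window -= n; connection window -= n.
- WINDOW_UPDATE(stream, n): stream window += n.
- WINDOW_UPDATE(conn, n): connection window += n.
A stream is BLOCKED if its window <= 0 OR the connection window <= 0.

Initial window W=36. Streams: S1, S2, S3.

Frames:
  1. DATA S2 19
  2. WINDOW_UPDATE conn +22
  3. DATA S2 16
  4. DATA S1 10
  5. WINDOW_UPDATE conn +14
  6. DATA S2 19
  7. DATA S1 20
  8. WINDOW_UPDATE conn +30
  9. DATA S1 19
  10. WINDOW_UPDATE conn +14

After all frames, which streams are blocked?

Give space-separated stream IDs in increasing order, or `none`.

Op 1: conn=17 S1=36 S2=17 S3=36 blocked=[]
Op 2: conn=39 S1=36 S2=17 S3=36 blocked=[]
Op 3: conn=23 S1=36 S2=1 S3=36 blocked=[]
Op 4: conn=13 S1=26 S2=1 S3=36 blocked=[]
Op 5: conn=27 S1=26 S2=1 S3=36 blocked=[]
Op 6: conn=8 S1=26 S2=-18 S3=36 blocked=[2]
Op 7: conn=-12 S1=6 S2=-18 S3=36 blocked=[1, 2, 3]
Op 8: conn=18 S1=6 S2=-18 S3=36 blocked=[2]
Op 9: conn=-1 S1=-13 S2=-18 S3=36 blocked=[1, 2, 3]
Op 10: conn=13 S1=-13 S2=-18 S3=36 blocked=[1, 2]

Answer: S1 S2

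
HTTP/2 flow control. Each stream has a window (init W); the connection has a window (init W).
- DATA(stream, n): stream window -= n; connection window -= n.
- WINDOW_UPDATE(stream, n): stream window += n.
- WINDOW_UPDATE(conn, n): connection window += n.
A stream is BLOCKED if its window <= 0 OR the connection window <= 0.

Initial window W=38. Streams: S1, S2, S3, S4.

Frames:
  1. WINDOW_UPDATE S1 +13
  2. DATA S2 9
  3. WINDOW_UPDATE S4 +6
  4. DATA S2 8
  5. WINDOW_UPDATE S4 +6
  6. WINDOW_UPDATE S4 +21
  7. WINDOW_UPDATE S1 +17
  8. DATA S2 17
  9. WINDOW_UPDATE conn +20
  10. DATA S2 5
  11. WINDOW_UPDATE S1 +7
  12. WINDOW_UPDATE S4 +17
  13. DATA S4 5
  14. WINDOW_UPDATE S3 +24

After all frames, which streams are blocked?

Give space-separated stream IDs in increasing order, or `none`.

Answer: S2

Derivation:
Op 1: conn=38 S1=51 S2=38 S3=38 S4=38 blocked=[]
Op 2: conn=29 S1=51 S2=29 S3=38 S4=38 blocked=[]
Op 3: conn=29 S1=51 S2=29 S3=38 S4=44 blocked=[]
Op 4: conn=21 S1=51 S2=21 S3=38 S4=44 blocked=[]
Op 5: conn=21 S1=51 S2=21 S3=38 S4=50 blocked=[]
Op 6: conn=21 S1=51 S2=21 S3=38 S4=71 blocked=[]
Op 7: conn=21 S1=68 S2=21 S3=38 S4=71 blocked=[]
Op 8: conn=4 S1=68 S2=4 S3=38 S4=71 blocked=[]
Op 9: conn=24 S1=68 S2=4 S3=38 S4=71 blocked=[]
Op 10: conn=19 S1=68 S2=-1 S3=38 S4=71 blocked=[2]
Op 11: conn=19 S1=75 S2=-1 S3=38 S4=71 blocked=[2]
Op 12: conn=19 S1=75 S2=-1 S3=38 S4=88 blocked=[2]
Op 13: conn=14 S1=75 S2=-1 S3=38 S4=83 blocked=[2]
Op 14: conn=14 S1=75 S2=-1 S3=62 S4=83 blocked=[2]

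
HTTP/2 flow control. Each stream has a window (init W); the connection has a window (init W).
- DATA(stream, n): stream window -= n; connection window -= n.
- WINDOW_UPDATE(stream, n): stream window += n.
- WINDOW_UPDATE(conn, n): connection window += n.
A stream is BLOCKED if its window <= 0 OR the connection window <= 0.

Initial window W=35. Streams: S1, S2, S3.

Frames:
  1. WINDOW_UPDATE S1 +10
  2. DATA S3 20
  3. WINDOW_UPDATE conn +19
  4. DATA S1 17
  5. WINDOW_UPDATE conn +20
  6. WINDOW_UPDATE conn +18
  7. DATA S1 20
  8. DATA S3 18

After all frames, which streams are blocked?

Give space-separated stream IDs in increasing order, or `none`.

Op 1: conn=35 S1=45 S2=35 S3=35 blocked=[]
Op 2: conn=15 S1=45 S2=35 S3=15 blocked=[]
Op 3: conn=34 S1=45 S2=35 S3=15 blocked=[]
Op 4: conn=17 S1=28 S2=35 S3=15 blocked=[]
Op 5: conn=37 S1=28 S2=35 S3=15 blocked=[]
Op 6: conn=55 S1=28 S2=35 S3=15 blocked=[]
Op 7: conn=35 S1=8 S2=35 S3=15 blocked=[]
Op 8: conn=17 S1=8 S2=35 S3=-3 blocked=[3]

Answer: S3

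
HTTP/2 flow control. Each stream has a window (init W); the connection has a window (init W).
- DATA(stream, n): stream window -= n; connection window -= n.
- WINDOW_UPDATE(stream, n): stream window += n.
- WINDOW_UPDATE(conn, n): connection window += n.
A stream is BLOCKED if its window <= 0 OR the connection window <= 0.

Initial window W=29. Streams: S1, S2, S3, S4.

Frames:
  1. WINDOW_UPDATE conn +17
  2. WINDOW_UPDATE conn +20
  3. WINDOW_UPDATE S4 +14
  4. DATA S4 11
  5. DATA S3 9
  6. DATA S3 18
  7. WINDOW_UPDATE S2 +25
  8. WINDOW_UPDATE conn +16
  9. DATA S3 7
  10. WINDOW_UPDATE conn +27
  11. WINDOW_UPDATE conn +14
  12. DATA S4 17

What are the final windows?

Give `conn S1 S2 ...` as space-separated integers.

Op 1: conn=46 S1=29 S2=29 S3=29 S4=29 blocked=[]
Op 2: conn=66 S1=29 S2=29 S3=29 S4=29 blocked=[]
Op 3: conn=66 S1=29 S2=29 S3=29 S4=43 blocked=[]
Op 4: conn=55 S1=29 S2=29 S3=29 S4=32 blocked=[]
Op 5: conn=46 S1=29 S2=29 S3=20 S4=32 blocked=[]
Op 6: conn=28 S1=29 S2=29 S3=2 S4=32 blocked=[]
Op 7: conn=28 S1=29 S2=54 S3=2 S4=32 blocked=[]
Op 8: conn=44 S1=29 S2=54 S3=2 S4=32 blocked=[]
Op 9: conn=37 S1=29 S2=54 S3=-5 S4=32 blocked=[3]
Op 10: conn=64 S1=29 S2=54 S3=-5 S4=32 blocked=[3]
Op 11: conn=78 S1=29 S2=54 S3=-5 S4=32 blocked=[3]
Op 12: conn=61 S1=29 S2=54 S3=-5 S4=15 blocked=[3]

Answer: 61 29 54 -5 15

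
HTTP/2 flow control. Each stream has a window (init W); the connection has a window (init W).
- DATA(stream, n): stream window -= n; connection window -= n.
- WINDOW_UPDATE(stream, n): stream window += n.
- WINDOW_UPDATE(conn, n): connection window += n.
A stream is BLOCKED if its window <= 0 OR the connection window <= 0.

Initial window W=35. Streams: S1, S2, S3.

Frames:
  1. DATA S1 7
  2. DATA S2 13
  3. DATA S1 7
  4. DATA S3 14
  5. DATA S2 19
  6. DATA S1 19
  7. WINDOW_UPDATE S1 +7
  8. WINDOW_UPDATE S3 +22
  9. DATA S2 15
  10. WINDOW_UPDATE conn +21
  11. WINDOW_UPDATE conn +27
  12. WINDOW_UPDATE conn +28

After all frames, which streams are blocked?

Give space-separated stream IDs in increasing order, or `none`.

Answer: S2

Derivation:
Op 1: conn=28 S1=28 S2=35 S3=35 blocked=[]
Op 2: conn=15 S1=28 S2=22 S3=35 blocked=[]
Op 3: conn=8 S1=21 S2=22 S3=35 blocked=[]
Op 4: conn=-6 S1=21 S2=22 S3=21 blocked=[1, 2, 3]
Op 5: conn=-25 S1=21 S2=3 S3=21 blocked=[1, 2, 3]
Op 6: conn=-44 S1=2 S2=3 S3=21 blocked=[1, 2, 3]
Op 7: conn=-44 S1=9 S2=3 S3=21 blocked=[1, 2, 3]
Op 8: conn=-44 S1=9 S2=3 S3=43 blocked=[1, 2, 3]
Op 9: conn=-59 S1=9 S2=-12 S3=43 blocked=[1, 2, 3]
Op 10: conn=-38 S1=9 S2=-12 S3=43 blocked=[1, 2, 3]
Op 11: conn=-11 S1=9 S2=-12 S3=43 blocked=[1, 2, 3]
Op 12: conn=17 S1=9 S2=-12 S3=43 blocked=[2]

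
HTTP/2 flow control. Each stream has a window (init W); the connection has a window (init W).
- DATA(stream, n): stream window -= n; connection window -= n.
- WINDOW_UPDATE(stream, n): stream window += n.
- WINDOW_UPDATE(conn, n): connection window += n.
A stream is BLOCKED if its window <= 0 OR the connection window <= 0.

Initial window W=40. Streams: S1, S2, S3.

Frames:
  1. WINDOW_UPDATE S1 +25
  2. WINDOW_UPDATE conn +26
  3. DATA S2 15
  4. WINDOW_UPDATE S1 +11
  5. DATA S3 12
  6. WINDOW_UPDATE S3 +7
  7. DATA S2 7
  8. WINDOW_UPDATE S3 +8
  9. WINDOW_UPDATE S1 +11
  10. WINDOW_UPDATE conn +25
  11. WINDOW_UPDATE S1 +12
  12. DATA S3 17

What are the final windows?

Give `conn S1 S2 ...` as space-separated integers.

Op 1: conn=40 S1=65 S2=40 S3=40 blocked=[]
Op 2: conn=66 S1=65 S2=40 S3=40 blocked=[]
Op 3: conn=51 S1=65 S2=25 S3=40 blocked=[]
Op 4: conn=51 S1=76 S2=25 S3=40 blocked=[]
Op 5: conn=39 S1=76 S2=25 S3=28 blocked=[]
Op 6: conn=39 S1=76 S2=25 S3=35 blocked=[]
Op 7: conn=32 S1=76 S2=18 S3=35 blocked=[]
Op 8: conn=32 S1=76 S2=18 S3=43 blocked=[]
Op 9: conn=32 S1=87 S2=18 S3=43 blocked=[]
Op 10: conn=57 S1=87 S2=18 S3=43 blocked=[]
Op 11: conn=57 S1=99 S2=18 S3=43 blocked=[]
Op 12: conn=40 S1=99 S2=18 S3=26 blocked=[]

Answer: 40 99 18 26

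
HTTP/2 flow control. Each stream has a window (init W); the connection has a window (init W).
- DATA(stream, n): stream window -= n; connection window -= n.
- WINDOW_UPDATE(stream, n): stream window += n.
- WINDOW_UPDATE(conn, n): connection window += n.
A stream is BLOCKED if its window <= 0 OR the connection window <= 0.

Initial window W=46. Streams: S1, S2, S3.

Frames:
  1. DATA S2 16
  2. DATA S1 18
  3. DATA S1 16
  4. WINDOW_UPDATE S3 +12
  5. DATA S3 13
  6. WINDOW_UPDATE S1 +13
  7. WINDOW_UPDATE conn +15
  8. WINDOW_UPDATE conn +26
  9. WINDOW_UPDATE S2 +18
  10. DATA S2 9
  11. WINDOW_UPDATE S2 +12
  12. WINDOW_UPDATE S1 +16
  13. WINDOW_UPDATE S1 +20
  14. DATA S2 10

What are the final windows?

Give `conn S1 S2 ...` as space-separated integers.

Answer: 5 61 41 45

Derivation:
Op 1: conn=30 S1=46 S2=30 S3=46 blocked=[]
Op 2: conn=12 S1=28 S2=30 S3=46 blocked=[]
Op 3: conn=-4 S1=12 S2=30 S3=46 blocked=[1, 2, 3]
Op 4: conn=-4 S1=12 S2=30 S3=58 blocked=[1, 2, 3]
Op 5: conn=-17 S1=12 S2=30 S3=45 blocked=[1, 2, 3]
Op 6: conn=-17 S1=25 S2=30 S3=45 blocked=[1, 2, 3]
Op 7: conn=-2 S1=25 S2=30 S3=45 blocked=[1, 2, 3]
Op 8: conn=24 S1=25 S2=30 S3=45 blocked=[]
Op 9: conn=24 S1=25 S2=48 S3=45 blocked=[]
Op 10: conn=15 S1=25 S2=39 S3=45 blocked=[]
Op 11: conn=15 S1=25 S2=51 S3=45 blocked=[]
Op 12: conn=15 S1=41 S2=51 S3=45 blocked=[]
Op 13: conn=15 S1=61 S2=51 S3=45 blocked=[]
Op 14: conn=5 S1=61 S2=41 S3=45 blocked=[]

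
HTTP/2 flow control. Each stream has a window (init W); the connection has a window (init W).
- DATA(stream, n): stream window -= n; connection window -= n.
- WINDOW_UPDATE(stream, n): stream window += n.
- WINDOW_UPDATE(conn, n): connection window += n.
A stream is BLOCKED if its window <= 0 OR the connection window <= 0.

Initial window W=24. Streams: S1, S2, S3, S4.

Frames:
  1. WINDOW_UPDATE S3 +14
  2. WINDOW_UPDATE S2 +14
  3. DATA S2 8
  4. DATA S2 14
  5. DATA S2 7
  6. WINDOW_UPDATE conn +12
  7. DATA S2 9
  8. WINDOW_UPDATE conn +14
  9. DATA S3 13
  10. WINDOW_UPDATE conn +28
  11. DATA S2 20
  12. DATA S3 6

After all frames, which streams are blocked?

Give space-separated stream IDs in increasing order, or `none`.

Answer: S2

Derivation:
Op 1: conn=24 S1=24 S2=24 S3=38 S4=24 blocked=[]
Op 2: conn=24 S1=24 S2=38 S3=38 S4=24 blocked=[]
Op 3: conn=16 S1=24 S2=30 S3=38 S4=24 blocked=[]
Op 4: conn=2 S1=24 S2=16 S3=38 S4=24 blocked=[]
Op 5: conn=-5 S1=24 S2=9 S3=38 S4=24 blocked=[1, 2, 3, 4]
Op 6: conn=7 S1=24 S2=9 S3=38 S4=24 blocked=[]
Op 7: conn=-2 S1=24 S2=0 S3=38 S4=24 blocked=[1, 2, 3, 4]
Op 8: conn=12 S1=24 S2=0 S3=38 S4=24 blocked=[2]
Op 9: conn=-1 S1=24 S2=0 S3=25 S4=24 blocked=[1, 2, 3, 4]
Op 10: conn=27 S1=24 S2=0 S3=25 S4=24 blocked=[2]
Op 11: conn=7 S1=24 S2=-20 S3=25 S4=24 blocked=[2]
Op 12: conn=1 S1=24 S2=-20 S3=19 S4=24 blocked=[2]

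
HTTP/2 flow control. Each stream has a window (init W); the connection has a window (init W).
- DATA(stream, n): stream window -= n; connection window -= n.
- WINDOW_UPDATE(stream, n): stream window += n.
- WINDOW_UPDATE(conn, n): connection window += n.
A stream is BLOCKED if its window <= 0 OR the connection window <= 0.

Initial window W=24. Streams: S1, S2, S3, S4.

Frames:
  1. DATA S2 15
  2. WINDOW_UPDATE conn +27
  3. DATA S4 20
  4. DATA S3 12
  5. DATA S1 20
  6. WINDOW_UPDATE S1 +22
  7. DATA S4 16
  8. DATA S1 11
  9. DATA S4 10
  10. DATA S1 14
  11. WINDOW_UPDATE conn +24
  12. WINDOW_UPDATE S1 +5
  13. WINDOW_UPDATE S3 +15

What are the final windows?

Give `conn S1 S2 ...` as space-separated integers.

Op 1: conn=9 S1=24 S2=9 S3=24 S4=24 blocked=[]
Op 2: conn=36 S1=24 S2=9 S3=24 S4=24 blocked=[]
Op 3: conn=16 S1=24 S2=9 S3=24 S4=4 blocked=[]
Op 4: conn=4 S1=24 S2=9 S3=12 S4=4 blocked=[]
Op 5: conn=-16 S1=4 S2=9 S3=12 S4=4 blocked=[1, 2, 3, 4]
Op 6: conn=-16 S1=26 S2=9 S3=12 S4=4 blocked=[1, 2, 3, 4]
Op 7: conn=-32 S1=26 S2=9 S3=12 S4=-12 blocked=[1, 2, 3, 4]
Op 8: conn=-43 S1=15 S2=9 S3=12 S4=-12 blocked=[1, 2, 3, 4]
Op 9: conn=-53 S1=15 S2=9 S3=12 S4=-22 blocked=[1, 2, 3, 4]
Op 10: conn=-67 S1=1 S2=9 S3=12 S4=-22 blocked=[1, 2, 3, 4]
Op 11: conn=-43 S1=1 S2=9 S3=12 S4=-22 blocked=[1, 2, 3, 4]
Op 12: conn=-43 S1=6 S2=9 S3=12 S4=-22 blocked=[1, 2, 3, 4]
Op 13: conn=-43 S1=6 S2=9 S3=27 S4=-22 blocked=[1, 2, 3, 4]

Answer: -43 6 9 27 -22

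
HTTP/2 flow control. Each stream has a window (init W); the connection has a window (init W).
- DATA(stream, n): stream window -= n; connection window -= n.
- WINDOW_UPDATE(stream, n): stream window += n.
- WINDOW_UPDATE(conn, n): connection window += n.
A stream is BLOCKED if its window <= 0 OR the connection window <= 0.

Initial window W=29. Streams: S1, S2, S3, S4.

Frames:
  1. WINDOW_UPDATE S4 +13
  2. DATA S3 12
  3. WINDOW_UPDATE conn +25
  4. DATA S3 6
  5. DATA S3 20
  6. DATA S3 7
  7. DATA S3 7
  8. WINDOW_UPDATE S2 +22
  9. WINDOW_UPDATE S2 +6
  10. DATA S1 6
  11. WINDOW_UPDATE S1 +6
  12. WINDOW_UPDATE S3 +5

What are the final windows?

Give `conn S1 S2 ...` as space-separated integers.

Answer: -4 29 57 -18 42

Derivation:
Op 1: conn=29 S1=29 S2=29 S3=29 S4=42 blocked=[]
Op 2: conn=17 S1=29 S2=29 S3=17 S4=42 blocked=[]
Op 3: conn=42 S1=29 S2=29 S3=17 S4=42 blocked=[]
Op 4: conn=36 S1=29 S2=29 S3=11 S4=42 blocked=[]
Op 5: conn=16 S1=29 S2=29 S3=-9 S4=42 blocked=[3]
Op 6: conn=9 S1=29 S2=29 S3=-16 S4=42 blocked=[3]
Op 7: conn=2 S1=29 S2=29 S3=-23 S4=42 blocked=[3]
Op 8: conn=2 S1=29 S2=51 S3=-23 S4=42 blocked=[3]
Op 9: conn=2 S1=29 S2=57 S3=-23 S4=42 blocked=[3]
Op 10: conn=-4 S1=23 S2=57 S3=-23 S4=42 blocked=[1, 2, 3, 4]
Op 11: conn=-4 S1=29 S2=57 S3=-23 S4=42 blocked=[1, 2, 3, 4]
Op 12: conn=-4 S1=29 S2=57 S3=-18 S4=42 blocked=[1, 2, 3, 4]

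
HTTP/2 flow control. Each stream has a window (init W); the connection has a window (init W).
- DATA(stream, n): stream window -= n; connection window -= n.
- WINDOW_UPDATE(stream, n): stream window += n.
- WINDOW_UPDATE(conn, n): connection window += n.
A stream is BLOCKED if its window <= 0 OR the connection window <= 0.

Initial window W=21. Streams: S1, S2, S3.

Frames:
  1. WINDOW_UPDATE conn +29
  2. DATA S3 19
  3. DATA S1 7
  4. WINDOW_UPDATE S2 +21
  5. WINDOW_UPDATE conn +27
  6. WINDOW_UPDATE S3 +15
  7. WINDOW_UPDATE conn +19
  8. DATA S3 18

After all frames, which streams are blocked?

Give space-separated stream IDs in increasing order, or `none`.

Op 1: conn=50 S1=21 S2=21 S3=21 blocked=[]
Op 2: conn=31 S1=21 S2=21 S3=2 blocked=[]
Op 3: conn=24 S1=14 S2=21 S3=2 blocked=[]
Op 4: conn=24 S1=14 S2=42 S3=2 blocked=[]
Op 5: conn=51 S1=14 S2=42 S3=2 blocked=[]
Op 6: conn=51 S1=14 S2=42 S3=17 blocked=[]
Op 7: conn=70 S1=14 S2=42 S3=17 blocked=[]
Op 8: conn=52 S1=14 S2=42 S3=-1 blocked=[3]

Answer: S3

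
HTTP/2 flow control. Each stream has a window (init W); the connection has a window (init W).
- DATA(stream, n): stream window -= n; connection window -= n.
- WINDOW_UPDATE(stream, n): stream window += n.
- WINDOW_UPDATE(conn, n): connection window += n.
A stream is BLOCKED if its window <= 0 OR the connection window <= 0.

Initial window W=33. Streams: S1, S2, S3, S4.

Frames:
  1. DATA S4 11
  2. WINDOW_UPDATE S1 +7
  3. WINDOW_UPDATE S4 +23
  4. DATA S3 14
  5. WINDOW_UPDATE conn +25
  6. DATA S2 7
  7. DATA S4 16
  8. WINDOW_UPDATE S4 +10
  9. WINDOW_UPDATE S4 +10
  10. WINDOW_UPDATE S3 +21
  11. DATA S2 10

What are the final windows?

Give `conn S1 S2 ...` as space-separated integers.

Answer: 0 40 16 40 49

Derivation:
Op 1: conn=22 S1=33 S2=33 S3=33 S4=22 blocked=[]
Op 2: conn=22 S1=40 S2=33 S3=33 S4=22 blocked=[]
Op 3: conn=22 S1=40 S2=33 S3=33 S4=45 blocked=[]
Op 4: conn=8 S1=40 S2=33 S3=19 S4=45 blocked=[]
Op 5: conn=33 S1=40 S2=33 S3=19 S4=45 blocked=[]
Op 6: conn=26 S1=40 S2=26 S3=19 S4=45 blocked=[]
Op 7: conn=10 S1=40 S2=26 S3=19 S4=29 blocked=[]
Op 8: conn=10 S1=40 S2=26 S3=19 S4=39 blocked=[]
Op 9: conn=10 S1=40 S2=26 S3=19 S4=49 blocked=[]
Op 10: conn=10 S1=40 S2=26 S3=40 S4=49 blocked=[]
Op 11: conn=0 S1=40 S2=16 S3=40 S4=49 blocked=[1, 2, 3, 4]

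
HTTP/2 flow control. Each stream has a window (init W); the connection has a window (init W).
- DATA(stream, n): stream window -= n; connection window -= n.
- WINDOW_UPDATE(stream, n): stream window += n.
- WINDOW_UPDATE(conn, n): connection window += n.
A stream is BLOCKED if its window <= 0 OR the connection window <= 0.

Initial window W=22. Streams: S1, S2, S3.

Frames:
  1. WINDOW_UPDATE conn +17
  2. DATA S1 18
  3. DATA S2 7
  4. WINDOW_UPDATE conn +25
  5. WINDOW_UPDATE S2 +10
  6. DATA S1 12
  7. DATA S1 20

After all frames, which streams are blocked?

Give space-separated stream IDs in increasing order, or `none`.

Op 1: conn=39 S1=22 S2=22 S3=22 blocked=[]
Op 2: conn=21 S1=4 S2=22 S3=22 blocked=[]
Op 3: conn=14 S1=4 S2=15 S3=22 blocked=[]
Op 4: conn=39 S1=4 S2=15 S3=22 blocked=[]
Op 5: conn=39 S1=4 S2=25 S3=22 blocked=[]
Op 6: conn=27 S1=-8 S2=25 S3=22 blocked=[1]
Op 7: conn=7 S1=-28 S2=25 S3=22 blocked=[1]

Answer: S1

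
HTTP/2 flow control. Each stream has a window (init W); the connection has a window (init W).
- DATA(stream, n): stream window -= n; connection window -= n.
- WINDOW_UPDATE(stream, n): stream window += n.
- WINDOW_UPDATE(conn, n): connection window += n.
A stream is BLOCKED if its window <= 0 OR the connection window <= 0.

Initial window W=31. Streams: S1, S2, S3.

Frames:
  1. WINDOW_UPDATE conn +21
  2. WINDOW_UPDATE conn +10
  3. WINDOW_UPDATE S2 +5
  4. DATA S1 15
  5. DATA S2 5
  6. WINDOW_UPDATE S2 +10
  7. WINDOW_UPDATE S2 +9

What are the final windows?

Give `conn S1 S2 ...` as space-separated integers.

Op 1: conn=52 S1=31 S2=31 S3=31 blocked=[]
Op 2: conn=62 S1=31 S2=31 S3=31 blocked=[]
Op 3: conn=62 S1=31 S2=36 S3=31 blocked=[]
Op 4: conn=47 S1=16 S2=36 S3=31 blocked=[]
Op 5: conn=42 S1=16 S2=31 S3=31 blocked=[]
Op 6: conn=42 S1=16 S2=41 S3=31 blocked=[]
Op 7: conn=42 S1=16 S2=50 S3=31 blocked=[]

Answer: 42 16 50 31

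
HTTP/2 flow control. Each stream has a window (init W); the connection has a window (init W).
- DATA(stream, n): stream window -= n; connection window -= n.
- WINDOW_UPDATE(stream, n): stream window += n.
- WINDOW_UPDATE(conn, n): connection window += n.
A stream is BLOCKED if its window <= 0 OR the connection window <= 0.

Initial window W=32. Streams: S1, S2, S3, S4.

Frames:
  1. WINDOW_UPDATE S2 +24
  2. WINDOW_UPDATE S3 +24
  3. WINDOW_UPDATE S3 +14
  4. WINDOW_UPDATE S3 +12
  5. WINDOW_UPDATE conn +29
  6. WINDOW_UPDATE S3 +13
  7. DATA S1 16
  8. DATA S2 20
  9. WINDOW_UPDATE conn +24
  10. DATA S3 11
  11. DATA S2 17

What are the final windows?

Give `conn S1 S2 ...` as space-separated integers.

Op 1: conn=32 S1=32 S2=56 S3=32 S4=32 blocked=[]
Op 2: conn=32 S1=32 S2=56 S3=56 S4=32 blocked=[]
Op 3: conn=32 S1=32 S2=56 S3=70 S4=32 blocked=[]
Op 4: conn=32 S1=32 S2=56 S3=82 S4=32 blocked=[]
Op 5: conn=61 S1=32 S2=56 S3=82 S4=32 blocked=[]
Op 6: conn=61 S1=32 S2=56 S3=95 S4=32 blocked=[]
Op 7: conn=45 S1=16 S2=56 S3=95 S4=32 blocked=[]
Op 8: conn=25 S1=16 S2=36 S3=95 S4=32 blocked=[]
Op 9: conn=49 S1=16 S2=36 S3=95 S4=32 blocked=[]
Op 10: conn=38 S1=16 S2=36 S3=84 S4=32 blocked=[]
Op 11: conn=21 S1=16 S2=19 S3=84 S4=32 blocked=[]

Answer: 21 16 19 84 32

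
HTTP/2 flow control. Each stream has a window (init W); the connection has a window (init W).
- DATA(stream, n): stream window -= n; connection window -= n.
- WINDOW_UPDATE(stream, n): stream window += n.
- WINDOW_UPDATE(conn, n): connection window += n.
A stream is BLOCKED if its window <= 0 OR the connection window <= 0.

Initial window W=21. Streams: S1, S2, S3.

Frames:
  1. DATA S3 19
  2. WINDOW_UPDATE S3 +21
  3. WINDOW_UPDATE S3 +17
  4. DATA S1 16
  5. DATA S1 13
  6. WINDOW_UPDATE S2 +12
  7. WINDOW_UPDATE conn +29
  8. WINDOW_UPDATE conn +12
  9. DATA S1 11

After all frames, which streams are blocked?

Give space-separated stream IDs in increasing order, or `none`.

Op 1: conn=2 S1=21 S2=21 S3=2 blocked=[]
Op 2: conn=2 S1=21 S2=21 S3=23 blocked=[]
Op 3: conn=2 S1=21 S2=21 S3=40 blocked=[]
Op 4: conn=-14 S1=5 S2=21 S3=40 blocked=[1, 2, 3]
Op 5: conn=-27 S1=-8 S2=21 S3=40 blocked=[1, 2, 3]
Op 6: conn=-27 S1=-8 S2=33 S3=40 blocked=[1, 2, 3]
Op 7: conn=2 S1=-8 S2=33 S3=40 blocked=[1]
Op 8: conn=14 S1=-8 S2=33 S3=40 blocked=[1]
Op 9: conn=3 S1=-19 S2=33 S3=40 blocked=[1]

Answer: S1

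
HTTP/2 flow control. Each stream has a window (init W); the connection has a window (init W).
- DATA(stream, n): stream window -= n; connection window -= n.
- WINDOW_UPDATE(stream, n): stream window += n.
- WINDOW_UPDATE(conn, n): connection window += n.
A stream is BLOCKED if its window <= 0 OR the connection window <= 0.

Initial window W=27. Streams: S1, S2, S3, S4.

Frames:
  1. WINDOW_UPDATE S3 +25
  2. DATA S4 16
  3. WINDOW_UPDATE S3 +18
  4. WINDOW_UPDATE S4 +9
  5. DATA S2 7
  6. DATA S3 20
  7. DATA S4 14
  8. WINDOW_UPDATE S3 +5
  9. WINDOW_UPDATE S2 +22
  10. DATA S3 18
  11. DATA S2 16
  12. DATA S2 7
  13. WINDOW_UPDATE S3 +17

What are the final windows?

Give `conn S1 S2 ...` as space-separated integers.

Answer: -71 27 19 54 6

Derivation:
Op 1: conn=27 S1=27 S2=27 S3=52 S4=27 blocked=[]
Op 2: conn=11 S1=27 S2=27 S3=52 S4=11 blocked=[]
Op 3: conn=11 S1=27 S2=27 S3=70 S4=11 blocked=[]
Op 4: conn=11 S1=27 S2=27 S3=70 S4=20 blocked=[]
Op 5: conn=4 S1=27 S2=20 S3=70 S4=20 blocked=[]
Op 6: conn=-16 S1=27 S2=20 S3=50 S4=20 blocked=[1, 2, 3, 4]
Op 7: conn=-30 S1=27 S2=20 S3=50 S4=6 blocked=[1, 2, 3, 4]
Op 8: conn=-30 S1=27 S2=20 S3=55 S4=6 blocked=[1, 2, 3, 4]
Op 9: conn=-30 S1=27 S2=42 S3=55 S4=6 blocked=[1, 2, 3, 4]
Op 10: conn=-48 S1=27 S2=42 S3=37 S4=6 blocked=[1, 2, 3, 4]
Op 11: conn=-64 S1=27 S2=26 S3=37 S4=6 blocked=[1, 2, 3, 4]
Op 12: conn=-71 S1=27 S2=19 S3=37 S4=6 blocked=[1, 2, 3, 4]
Op 13: conn=-71 S1=27 S2=19 S3=54 S4=6 blocked=[1, 2, 3, 4]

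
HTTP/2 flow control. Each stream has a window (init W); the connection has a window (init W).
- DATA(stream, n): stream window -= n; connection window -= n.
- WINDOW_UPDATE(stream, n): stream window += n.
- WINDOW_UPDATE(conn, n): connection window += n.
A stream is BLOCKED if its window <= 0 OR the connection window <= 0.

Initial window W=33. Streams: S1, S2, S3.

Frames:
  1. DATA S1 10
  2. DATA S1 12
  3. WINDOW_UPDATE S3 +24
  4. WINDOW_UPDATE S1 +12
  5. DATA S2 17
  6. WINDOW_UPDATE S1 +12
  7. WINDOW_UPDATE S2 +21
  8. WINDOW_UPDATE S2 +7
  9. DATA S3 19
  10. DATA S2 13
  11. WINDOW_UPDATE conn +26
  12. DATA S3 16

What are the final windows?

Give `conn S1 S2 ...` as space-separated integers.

Answer: -28 35 31 22

Derivation:
Op 1: conn=23 S1=23 S2=33 S3=33 blocked=[]
Op 2: conn=11 S1=11 S2=33 S3=33 blocked=[]
Op 3: conn=11 S1=11 S2=33 S3=57 blocked=[]
Op 4: conn=11 S1=23 S2=33 S3=57 blocked=[]
Op 5: conn=-6 S1=23 S2=16 S3=57 blocked=[1, 2, 3]
Op 6: conn=-6 S1=35 S2=16 S3=57 blocked=[1, 2, 3]
Op 7: conn=-6 S1=35 S2=37 S3=57 blocked=[1, 2, 3]
Op 8: conn=-6 S1=35 S2=44 S3=57 blocked=[1, 2, 3]
Op 9: conn=-25 S1=35 S2=44 S3=38 blocked=[1, 2, 3]
Op 10: conn=-38 S1=35 S2=31 S3=38 blocked=[1, 2, 3]
Op 11: conn=-12 S1=35 S2=31 S3=38 blocked=[1, 2, 3]
Op 12: conn=-28 S1=35 S2=31 S3=22 blocked=[1, 2, 3]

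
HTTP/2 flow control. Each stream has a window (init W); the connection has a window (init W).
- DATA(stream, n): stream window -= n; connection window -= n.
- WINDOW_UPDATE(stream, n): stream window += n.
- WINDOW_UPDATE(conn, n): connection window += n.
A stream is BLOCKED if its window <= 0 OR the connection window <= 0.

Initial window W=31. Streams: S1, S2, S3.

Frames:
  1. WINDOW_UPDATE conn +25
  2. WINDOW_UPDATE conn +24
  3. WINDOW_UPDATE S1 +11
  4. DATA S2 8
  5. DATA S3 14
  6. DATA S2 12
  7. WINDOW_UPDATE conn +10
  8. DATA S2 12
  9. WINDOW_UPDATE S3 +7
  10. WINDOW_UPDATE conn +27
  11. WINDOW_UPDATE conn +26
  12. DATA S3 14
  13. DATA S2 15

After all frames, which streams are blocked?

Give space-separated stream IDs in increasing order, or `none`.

Answer: S2

Derivation:
Op 1: conn=56 S1=31 S2=31 S3=31 blocked=[]
Op 2: conn=80 S1=31 S2=31 S3=31 blocked=[]
Op 3: conn=80 S1=42 S2=31 S3=31 blocked=[]
Op 4: conn=72 S1=42 S2=23 S3=31 blocked=[]
Op 5: conn=58 S1=42 S2=23 S3=17 blocked=[]
Op 6: conn=46 S1=42 S2=11 S3=17 blocked=[]
Op 7: conn=56 S1=42 S2=11 S3=17 blocked=[]
Op 8: conn=44 S1=42 S2=-1 S3=17 blocked=[2]
Op 9: conn=44 S1=42 S2=-1 S3=24 blocked=[2]
Op 10: conn=71 S1=42 S2=-1 S3=24 blocked=[2]
Op 11: conn=97 S1=42 S2=-1 S3=24 blocked=[2]
Op 12: conn=83 S1=42 S2=-1 S3=10 blocked=[2]
Op 13: conn=68 S1=42 S2=-16 S3=10 blocked=[2]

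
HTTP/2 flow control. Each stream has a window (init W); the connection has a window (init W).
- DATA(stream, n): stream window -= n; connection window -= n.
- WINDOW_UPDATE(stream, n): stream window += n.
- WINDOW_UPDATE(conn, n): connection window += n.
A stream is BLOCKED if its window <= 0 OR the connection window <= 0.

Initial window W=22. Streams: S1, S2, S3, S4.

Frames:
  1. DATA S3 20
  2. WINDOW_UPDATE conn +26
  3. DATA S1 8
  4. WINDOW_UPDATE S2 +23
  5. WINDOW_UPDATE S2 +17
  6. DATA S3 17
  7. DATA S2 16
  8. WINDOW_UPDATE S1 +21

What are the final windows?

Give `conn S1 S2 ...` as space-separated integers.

Answer: -13 35 46 -15 22

Derivation:
Op 1: conn=2 S1=22 S2=22 S3=2 S4=22 blocked=[]
Op 2: conn=28 S1=22 S2=22 S3=2 S4=22 blocked=[]
Op 3: conn=20 S1=14 S2=22 S3=2 S4=22 blocked=[]
Op 4: conn=20 S1=14 S2=45 S3=2 S4=22 blocked=[]
Op 5: conn=20 S1=14 S2=62 S3=2 S4=22 blocked=[]
Op 6: conn=3 S1=14 S2=62 S3=-15 S4=22 blocked=[3]
Op 7: conn=-13 S1=14 S2=46 S3=-15 S4=22 blocked=[1, 2, 3, 4]
Op 8: conn=-13 S1=35 S2=46 S3=-15 S4=22 blocked=[1, 2, 3, 4]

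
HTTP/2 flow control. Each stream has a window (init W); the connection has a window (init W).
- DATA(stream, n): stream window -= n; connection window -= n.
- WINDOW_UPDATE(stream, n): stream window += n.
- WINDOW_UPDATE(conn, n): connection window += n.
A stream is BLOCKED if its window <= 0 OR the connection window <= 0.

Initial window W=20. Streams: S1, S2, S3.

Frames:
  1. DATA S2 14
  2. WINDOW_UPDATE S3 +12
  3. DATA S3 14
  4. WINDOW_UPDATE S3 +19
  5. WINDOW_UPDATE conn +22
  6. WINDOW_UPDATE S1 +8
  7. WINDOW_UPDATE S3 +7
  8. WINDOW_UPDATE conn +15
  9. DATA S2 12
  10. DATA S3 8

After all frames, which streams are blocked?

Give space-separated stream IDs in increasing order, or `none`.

Op 1: conn=6 S1=20 S2=6 S3=20 blocked=[]
Op 2: conn=6 S1=20 S2=6 S3=32 blocked=[]
Op 3: conn=-8 S1=20 S2=6 S3=18 blocked=[1, 2, 3]
Op 4: conn=-8 S1=20 S2=6 S3=37 blocked=[1, 2, 3]
Op 5: conn=14 S1=20 S2=6 S3=37 blocked=[]
Op 6: conn=14 S1=28 S2=6 S3=37 blocked=[]
Op 7: conn=14 S1=28 S2=6 S3=44 blocked=[]
Op 8: conn=29 S1=28 S2=6 S3=44 blocked=[]
Op 9: conn=17 S1=28 S2=-6 S3=44 blocked=[2]
Op 10: conn=9 S1=28 S2=-6 S3=36 blocked=[2]

Answer: S2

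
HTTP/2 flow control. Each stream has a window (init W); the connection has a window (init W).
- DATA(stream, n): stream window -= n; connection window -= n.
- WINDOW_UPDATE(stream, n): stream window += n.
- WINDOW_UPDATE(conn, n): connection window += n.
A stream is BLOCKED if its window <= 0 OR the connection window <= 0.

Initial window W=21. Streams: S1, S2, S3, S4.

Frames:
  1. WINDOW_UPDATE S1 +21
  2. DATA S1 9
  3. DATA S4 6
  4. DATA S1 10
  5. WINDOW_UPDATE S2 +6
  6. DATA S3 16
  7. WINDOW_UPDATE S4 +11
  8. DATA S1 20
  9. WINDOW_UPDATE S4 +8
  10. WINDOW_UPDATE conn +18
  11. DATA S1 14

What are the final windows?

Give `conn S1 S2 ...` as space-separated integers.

Answer: -36 -11 27 5 34

Derivation:
Op 1: conn=21 S1=42 S2=21 S3=21 S4=21 blocked=[]
Op 2: conn=12 S1=33 S2=21 S3=21 S4=21 blocked=[]
Op 3: conn=6 S1=33 S2=21 S3=21 S4=15 blocked=[]
Op 4: conn=-4 S1=23 S2=21 S3=21 S4=15 blocked=[1, 2, 3, 4]
Op 5: conn=-4 S1=23 S2=27 S3=21 S4=15 blocked=[1, 2, 3, 4]
Op 6: conn=-20 S1=23 S2=27 S3=5 S4=15 blocked=[1, 2, 3, 4]
Op 7: conn=-20 S1=23 S2=27 S3=5 S4=26 blocked=[1, 2, 3, 4]
Op 8: conn=-40 S1=3 S2=27 S3=5 S4=26 blocked=[1, 2, 3, 4]
Op 9: conn=-40 S1=3 S2=27 S3=5 S4=34 blocked=[1, 2, 3, 4]
Op 10: conn=-22 S1=3 S2=27 S3=5 S4=34 blocked=[1, 2, 3, 4]
Op 11: conn=-36 S1=-11 S2=27 S3=5 S4=34 blocked=[1, 2, 3, 4]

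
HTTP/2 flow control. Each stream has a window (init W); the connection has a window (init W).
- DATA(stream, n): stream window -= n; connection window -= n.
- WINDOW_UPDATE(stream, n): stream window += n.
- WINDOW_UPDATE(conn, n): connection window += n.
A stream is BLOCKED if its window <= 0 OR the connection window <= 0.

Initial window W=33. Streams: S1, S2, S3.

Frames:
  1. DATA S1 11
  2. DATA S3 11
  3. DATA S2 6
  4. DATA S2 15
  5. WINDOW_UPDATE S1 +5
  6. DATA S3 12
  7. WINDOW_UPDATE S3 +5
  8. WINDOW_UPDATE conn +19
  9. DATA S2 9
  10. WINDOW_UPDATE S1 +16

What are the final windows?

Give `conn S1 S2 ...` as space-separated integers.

Answer: -12 43 3 15

Derivation:
Op 1: conn=22 S1=22 S2=33 S3=33 blocked=[]
Op 2: conn=11 S1=22 S2=33 S3=22 blocked=[]
Op 3: conn=5 S1=22 S2=27 S3=22 blocked=[]
Op 4: conn=-10 S1=22 S2=12 S3=22 blocked=[1, 2, 3]
Op 5: conn=-10 S1=27 S2=12 S3=22 blocked=[1, 2, 3]
Op 6: conn=-22 S1=27 S2=12 S3=10 blocked=[1, 2, 3]
Op 7: conn=-22 S1=27 S2=12 S3=15 blocked=[1, 2, 3]
Op 8: conn=-3 S1=27 S2=12 S3=15 blocked=[1, 2, 3]
Op 9: conn=-12 S1=27 S2=3 S3=15 blocked=[1, 2, 3]
Op 10: conn=-12 S1=43 S2=3 S3=15 blocked=[1, 2, 3]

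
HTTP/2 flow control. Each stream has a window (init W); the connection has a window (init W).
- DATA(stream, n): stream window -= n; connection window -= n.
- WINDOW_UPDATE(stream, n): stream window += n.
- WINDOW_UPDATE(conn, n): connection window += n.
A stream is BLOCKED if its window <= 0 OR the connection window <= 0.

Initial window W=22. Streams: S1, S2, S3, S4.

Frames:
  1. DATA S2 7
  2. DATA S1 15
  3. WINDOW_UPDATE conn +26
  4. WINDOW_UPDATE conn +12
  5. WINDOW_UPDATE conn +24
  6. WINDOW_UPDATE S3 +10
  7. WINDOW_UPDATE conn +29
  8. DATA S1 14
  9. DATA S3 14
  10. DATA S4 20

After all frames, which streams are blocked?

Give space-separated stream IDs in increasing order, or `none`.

Answer: S1

Derivation:
Op 1: conn=15 S1=22 S2=15 S3=22 S4=22 blocked=[]
Op 2: conn=0 S1=7 S2=15 S3=22 S4=22 blocked=[1, 2, 3, 4]
Op 3: conn=26 S1=7 S2=15 S3=22 S4=22 blocked=[]
Op 4: conn=38 S1=7 S2=15 S3=22 S4=22 blocked=[]
Op 5: conn=62 S1=7 S2=15 S3=22 S4=22 blocked=[]
Op 6: conn=62 S1=7 S2=15 S3=32 S4=22 blocked=[]
Op 7: conn=91 S1=7 S2=15 S3=32 S4=22 blocked=[]
Op 8: conn=77 S1=-7 S2=15 S3=32 S4=22 blocked=[1]
Op 9: conn=63 S1=-7 S2=15 S3=18 S4=22 blocked=[1]
Op 10: conn=43 S1=-7 S2=15 S3=18 S4=2 blocked=[1]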